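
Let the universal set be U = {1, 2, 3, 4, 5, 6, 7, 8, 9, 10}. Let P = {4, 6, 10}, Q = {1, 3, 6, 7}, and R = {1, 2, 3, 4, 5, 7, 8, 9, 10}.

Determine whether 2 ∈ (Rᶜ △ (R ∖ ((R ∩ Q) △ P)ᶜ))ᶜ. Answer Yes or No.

2 ∈ R, so 2 ∉ Rᶜ
2 ∈ R and 2 ∉ Q, so 2 ∉ R ∩ Q
2 ∉ (R ∩ Q) and 2 ∉ P, so 2 ∉ (R ∩ Q) △ P
2 ∈ ((R ∩ Q) △ P)ᶜ since 2 ∉ ((R ∩ Q) △ P)
2 ∈ R and 2 ∈ ((R ∩ Q) △ P)ᶜ, so 2 ∉ R ∖ ((R ∩ Q) △ P)ᶜ
2 ∉ Rᶜ and 2 ∉ (R ∖ ((R ∩ Q) △ P)ᶜ), so 2 ∉ Rᶜ △ (R ∖ ((R ∩ Q) △ P)ᶜ)
2 ∈ (Rᶜ △ (R ∖ ((R ∩ Q) △ P)ᶜ))ᶜ since 2 ∉ (Rᶜ △ (R ∖ ((R ∩ Q) △ P)ᶜ))

Yes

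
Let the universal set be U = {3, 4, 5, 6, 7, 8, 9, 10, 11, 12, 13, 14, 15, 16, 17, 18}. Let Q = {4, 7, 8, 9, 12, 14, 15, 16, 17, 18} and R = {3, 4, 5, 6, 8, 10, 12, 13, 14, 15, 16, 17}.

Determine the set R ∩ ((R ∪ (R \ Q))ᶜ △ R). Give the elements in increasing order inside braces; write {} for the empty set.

R \ Q = {3, 5, 6, 10, 13}
R ∪ (R \ Q) = {3, 4, 5, 6, 8, 10, 12, 13, 14, 15, 16, 17}
(R ∪ (R \ Q))ᶜ = {7, 9, 11, 18}
(R ∪ (R \ Q))ᶜ △ R = {3, 4, 5, 6, 7, 8, 9, 10, 11, 12, 13, 14, 15, 16, 17, 18}
R ∩ ((R ∪ (R \ Q))ᶜ △ R) = {3, 4, 5, 6, 8, 10, 12, 13, 14, 15, 16, 17}

{3, 4, 5, 6, 8, 10, 12, 13, 14, 15, 16, 17}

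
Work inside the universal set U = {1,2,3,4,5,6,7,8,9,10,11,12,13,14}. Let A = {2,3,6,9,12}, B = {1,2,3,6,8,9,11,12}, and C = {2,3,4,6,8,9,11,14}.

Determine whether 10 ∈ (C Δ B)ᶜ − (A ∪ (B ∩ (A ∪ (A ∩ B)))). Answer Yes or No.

10 ∉ C and 10 ∉ B, so 10 ∉ C Δ B
10 ∈ (C Δ B)ᶜ since 10 ∉ (C Δ B)
10 ∉ A and 10 ∉ B, so 10 ∉ A ∩ B
10 ∉ A and 10 ∉ (A ∩ B), so 10 ∉ A ∪ (A ∩ B)
10 ∉ B and 10 ∉ (A ∪ (A ∩ B)), so 10 ∉ B ∩ (A ∪ (A ∩ B))
10 ∉ A and 10 ∉ (B ∩ (A ∪ (A ∩ B))), so 10 ∉ A ∪ (B ∩ (A ∪ (A ∩ B)))
10 ∈ (C Δ B)ᶜ and 10 ∉ (A ∪ (B ∩ (A ∪ (A ∩ B)))), so 10 ∈ (C Δ B)ᶜ − (A ∪ (B ∩ (A ∪ (A ∩ B))))

Yes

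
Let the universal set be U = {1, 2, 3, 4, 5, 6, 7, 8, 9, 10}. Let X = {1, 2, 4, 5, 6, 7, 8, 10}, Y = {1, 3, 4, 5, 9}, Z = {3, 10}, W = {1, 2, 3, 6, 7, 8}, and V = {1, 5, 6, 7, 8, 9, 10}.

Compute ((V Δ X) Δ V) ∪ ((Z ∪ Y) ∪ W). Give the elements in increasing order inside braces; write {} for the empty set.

{1, 2, 3, 4, 5, 6, 7, 8, 9, 10}

V Δ X = {2, 4, 9}
(V Δ X) Δ V = {1, 2, 4, 5, 6, 7, 8, 10}
Z ∪ Y = {1, 3, 4, 5, 9, 10}
(Z ∪ Y) ∪ W = {1, 2, 3, 4, 5, 6, 7, 8, 9, 10}
((V Δ X) Δ V) ∪ ((Z ∪ Y) ∪ W) = {1, 2, 3, 4, 5, 6, 7, 8, 9, 10}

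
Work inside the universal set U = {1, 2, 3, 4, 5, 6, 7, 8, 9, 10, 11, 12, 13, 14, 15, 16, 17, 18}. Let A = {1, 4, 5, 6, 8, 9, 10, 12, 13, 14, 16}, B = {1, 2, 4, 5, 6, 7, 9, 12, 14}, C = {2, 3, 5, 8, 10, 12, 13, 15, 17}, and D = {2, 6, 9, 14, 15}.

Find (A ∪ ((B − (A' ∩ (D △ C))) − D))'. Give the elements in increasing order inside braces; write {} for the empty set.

{2, 3, 11, 15, 17, 18}

A' = {2, 3, 7, 11, 15, 17, 18}
D △ C = {3, 5, 6, 8, 9, 10, 12, 13, 14, 17}
A' ∩ (D △ C) = {3, 17}
B − (A' ∩ (D △ C)) = {1, 2, 4, 5, 6, 7, 9, 12, 14}
(B − (A' ∩ (D △ C))) − D = {1, 4, 5, 7, 12}
A ∪ ((B − (A' ∩ (D △ C))) − D) = {1, 4, 5, 6, 7, 8, 9, 10, 12, 13, 14, 16}
(A ∪ ((B − (A' ∩ (D △ C))) − D))' = {2, 3, 11, 15, 17, 18}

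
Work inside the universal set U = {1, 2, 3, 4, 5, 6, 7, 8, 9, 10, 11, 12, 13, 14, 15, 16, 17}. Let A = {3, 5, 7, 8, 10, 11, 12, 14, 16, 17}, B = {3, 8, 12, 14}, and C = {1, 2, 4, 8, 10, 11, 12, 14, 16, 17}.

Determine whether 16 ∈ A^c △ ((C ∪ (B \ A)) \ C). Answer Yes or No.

16 ∈ A, so 16 ∉ A^c
16 ∉ B and 16 ∈ A, so 16 ∉ B \ A
16 ∈ C and 16 ∉ (B \ A), so 16 ∈ C ∪ (B \ A)
16 ∈ (C ∪ (B \ A)) and 16 ∈ C, so 16 ∉ (C ∪ (B \ A)) \ C
16 ∉ A^c and 16 ∉ ((C ∪ (B \ A)) \ C), so 16 ∉ A^c △ ((C ∪ (B \ A)) \ C)

No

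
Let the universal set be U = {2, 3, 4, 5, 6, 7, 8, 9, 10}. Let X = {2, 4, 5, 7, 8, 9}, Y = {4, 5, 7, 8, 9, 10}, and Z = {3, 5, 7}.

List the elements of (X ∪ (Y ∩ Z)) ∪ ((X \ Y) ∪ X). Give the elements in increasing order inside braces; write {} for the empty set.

Y ∩ Z = {5, 7}
X ∪ (Y ∩ Z) = {2, 4, 5, 7, 8, 9}
X \ Y = {2}
(X \ Y) ∪ X = {2, 4, 5, 7, 8, 9}
(X ∪ (Y ∩ Z)) ∪ ((X \ Y) ∪ X) = {2, 4, 5, 7, 8, 9}

{2, 4, 5, 7, 8, 9}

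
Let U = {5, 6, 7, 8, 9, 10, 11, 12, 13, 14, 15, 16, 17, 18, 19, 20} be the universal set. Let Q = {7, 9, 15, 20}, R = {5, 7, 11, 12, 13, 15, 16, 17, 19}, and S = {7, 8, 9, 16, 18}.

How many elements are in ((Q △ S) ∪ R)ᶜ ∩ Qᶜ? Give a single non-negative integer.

3

Q △ S = {8, 15, 16, 18, 20}
(Q △ S) ∪ R = {5, 7, 8, 11, 12, 13, 15, 16, 17, 18, 19, 20}
((Q △ S) ∪ R)ᶜ = {6, 9, 10, 14}
Qᶜ = {5, 6, 8, 10, 11, 12, 13, 14, 16, 17, 18, 19}
((Q △ S) ∪ R)ᶜ ∩ Qᶜ = {6, 10, 14}
|((Q △ S) ∪ R)ᶜ ∩ Qᶜ| = 3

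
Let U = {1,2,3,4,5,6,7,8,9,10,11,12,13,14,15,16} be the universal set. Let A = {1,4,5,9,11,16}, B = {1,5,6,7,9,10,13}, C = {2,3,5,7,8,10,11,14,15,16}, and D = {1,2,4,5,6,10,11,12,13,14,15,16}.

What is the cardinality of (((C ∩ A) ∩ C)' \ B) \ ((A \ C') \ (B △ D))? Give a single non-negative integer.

7

C ∩ A = {5,11,16}
(C ∩ A) ∩ C = {5,11,16}
((C ∩ A) ∩ C)' = {1,2,3,4,6,7,8,9,10,12,13,14,15}
((C ∩ A) ∩ C)' \ B = {2,3,4,8,12,14,15}
C' = {1,4,6,9,12,13}
A \ C' = {5,11,16}
B △ D = {2,4,7,9,11,12,14,15,16}
(A \ C') \ (B △ D) = {5}
(((C ∩ A) ∩ C)' \ B) \ ((A \ C') \ (B △ D)) = {2,3,4,8,12,14,15}
|(((C ∩ A) ∩ C)' \ B) \ ((A \ C') \ (B △ D))| = 7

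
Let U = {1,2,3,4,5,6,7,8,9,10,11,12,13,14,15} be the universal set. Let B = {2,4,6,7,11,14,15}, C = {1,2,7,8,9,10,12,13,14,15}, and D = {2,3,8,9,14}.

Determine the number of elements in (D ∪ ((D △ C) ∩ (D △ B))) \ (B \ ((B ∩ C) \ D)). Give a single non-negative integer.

D △ C = {1,3,7,10,12,13,15}
D △ B = {3,4,6,7,8,9,11,15}
(D △ C) ∩ (D △ B) = {3,7,15}
D ∪ ((D △ C) ∩ (D △ B)) = {2,3,7,8,9,14,15}
B ∩ C = {2,7,14,15}
(B ∩ C) \ D = {7,15}
B \ ((B ∩ C) \ D) = {2,4,6,11,14}
(D ∪ ((D △ C) ∩ (D △ B))) \ (B \ ((B ∩ C) \ D)) = {3,7,8,9,15}
|(D ∪ ((D △ C) ∩ (D △ B))) \ (B \ ((B ∩ C) \ D))| = 5

5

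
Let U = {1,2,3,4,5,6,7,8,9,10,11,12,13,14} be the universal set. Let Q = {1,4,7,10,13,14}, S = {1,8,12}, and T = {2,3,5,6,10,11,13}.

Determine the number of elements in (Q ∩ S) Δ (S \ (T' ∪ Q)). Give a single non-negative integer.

1

Q ∩ S = {1}
T' = {1,4,7,8,9,12,14}
T' ∪ Q = {1,4,7,8,9,10,12,13,14}
S \ (T' ∪ Q) = {}
(Q ∩ S) Δ (S \ (T' ∪ Q)) = {1}
|(Q ∩ S) Δ (S \ (T' ∪ Q))| = 1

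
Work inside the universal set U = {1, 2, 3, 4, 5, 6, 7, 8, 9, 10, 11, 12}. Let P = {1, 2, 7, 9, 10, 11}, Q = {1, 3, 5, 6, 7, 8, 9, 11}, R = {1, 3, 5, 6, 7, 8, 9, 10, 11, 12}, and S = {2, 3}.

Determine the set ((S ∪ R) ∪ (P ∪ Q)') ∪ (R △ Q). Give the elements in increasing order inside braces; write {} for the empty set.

{1, 2, 3, 4, 5, 6, 7, 8, 9, 10, 11, 12}

S ∪ R = {1, 2, 3, 5, 6, 7, 8, 9, 10, 11, 12}
P ∪ Q = {1, 2, 3, 5, 6, 7, 8, 9, 10, 11}
(P ∪ Q)' = {4, 12}
(S ∪ R) ∪ (P ∪ Q)' = {1, 2, 3, 4, 5, 6, 7, 8, 9, 10, 11, 12}
R △ Q = {10, 12}
((S ∪ R) ∪ (P ∪ Q)') ∪ (R △ Q) = {1, 2, 3, 4, 5, 6, 7, 8, 9, 10, 11, 12}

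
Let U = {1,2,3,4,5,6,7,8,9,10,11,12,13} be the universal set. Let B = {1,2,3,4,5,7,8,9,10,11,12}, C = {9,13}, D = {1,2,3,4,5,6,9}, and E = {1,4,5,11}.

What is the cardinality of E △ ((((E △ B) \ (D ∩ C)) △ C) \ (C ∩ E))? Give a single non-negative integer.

E △ B = {2,3,7,8,9,10,12}
D ∩ C = {9}
(E △ B) \ (D ∩ C) = {2,3,7,8,10,12}
((E △ B) \ (D ∩ C)) △ C = {2,3,7,8,9,10,12,13}
C ∩ E = {}
(((E △ B) \ (D ∩ C)) △ C) \ (C ∩ E) = {2,3,7,8,9,10,12,13}
E △ ((((E △ B) \ (D ∩ C)) △ C) \ (C ∩ E)) = {1,2,3,4,5,7,8,9,10,11,12,13}
|E △ ((((E △ B) \ (D ∩ C)) △ C) \ (C ∩ E))| = 12

12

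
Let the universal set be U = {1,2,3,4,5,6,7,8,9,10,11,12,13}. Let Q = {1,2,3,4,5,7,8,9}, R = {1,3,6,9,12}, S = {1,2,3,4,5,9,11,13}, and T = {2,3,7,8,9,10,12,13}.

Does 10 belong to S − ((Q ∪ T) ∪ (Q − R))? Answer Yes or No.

10 ∉ Q and 10 ∈ T, so 10 ∈ Q ∪ T
10 ∉ Q and 10 ∉ R, so 10 ∉ Q − R
10 ∈ (Q ∪ T) and 10 ∉ (Q − R), so 10 ∈ (Q ∪ T) ∪ (Q − R)
10 ∉ S and 10 ∈ ((Q ∪ T) ∪ (Q − R)), so 10 ∉ S − ((Q ∪ T) ∪ (Q − R))

No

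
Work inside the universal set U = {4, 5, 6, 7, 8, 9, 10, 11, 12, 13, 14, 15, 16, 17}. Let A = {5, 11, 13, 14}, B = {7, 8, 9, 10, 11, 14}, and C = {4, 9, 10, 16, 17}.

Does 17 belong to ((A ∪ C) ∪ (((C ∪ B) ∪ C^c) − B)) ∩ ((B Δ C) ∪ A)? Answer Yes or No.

Yes

17 ∉ A and 17 ∈ C, so 17 ∈ A ∪ C
17 ∈ C and 17 ∉ B, so 17 ∈ C ∪ B
17 ∈ C, so 17 ∉ C^c
17 ∈ (C ∪ B) and 17 ∉ C^c, so 17 ∈ (C ∪ B) ∪ C^c
17 ∈ ((C ∪ B) ∪ C^c) and 17 ∉ B, so 17 ∈ ((C ∪ B) ∪ C^c) − B
17 ∈ (A ∪ C) and 17 ∈ (((C ∪ B) ∪ C^c) − B), so 17 ∈ (A ∪ C) ∪ (((C ∪ B) ∪ C^c) − B)
17 ∉ B and 17 ∈ C, so 17 ∈ B Δ C
17 ∈ (B Δ C) and 17 ∉ A, so 17 ∈ (B Δ C) ∪ A
17 ∈ ((A ∪ C) ∪ (((C ∪ B) ∪ C^c) − B)) and 17 ∈ ((B Δ C) ∪ A), so 17 ∈ ((A ∪ C) ∪ (((C ∪ B) ∪ C^c) − B)) ∩ ((B Δ C) ∪ A)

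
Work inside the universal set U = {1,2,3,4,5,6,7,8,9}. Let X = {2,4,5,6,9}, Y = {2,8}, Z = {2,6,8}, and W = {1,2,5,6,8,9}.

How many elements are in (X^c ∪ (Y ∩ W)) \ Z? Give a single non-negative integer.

X^c = {1,3,7,8}
Y ∩ W = {2,8}
X^c ∪ (Y ∩ W) = {1,2,3,7,8}
(X^c ∪ (Y ∩ W)) \ Z = {1,3,7}
|(X^c ∪ (Y ∩ W)) \ Z| = 3

3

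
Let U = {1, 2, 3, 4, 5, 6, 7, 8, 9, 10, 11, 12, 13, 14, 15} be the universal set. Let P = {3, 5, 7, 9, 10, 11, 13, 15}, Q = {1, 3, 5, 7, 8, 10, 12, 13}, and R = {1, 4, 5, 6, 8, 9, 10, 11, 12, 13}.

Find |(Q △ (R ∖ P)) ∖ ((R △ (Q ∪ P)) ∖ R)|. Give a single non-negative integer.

R ∖ P = {1, 4, 6, 8, 12}
Q △ (R ∖ P) = {3, 4, 5, 6, 7, 10, 13}
Q ∪ P = {1, 3, 5, 7, 8, 9, 10, 11, 12, 13, 15}
R △ (Q ∪ P) = {3, 4, 6, 7, 15}
(R △ (Q ∪ P)) ∖ R = {3, 7, 15}
(Q △ (R ∖ P)) ∖ ((R △ (Q ∪ P)) ∖ R) = {4, 5, 6, 10, 13}
|(Q △ (R ∖ P)) ∖ ((R △ (Q ∪ P)) ∖ R)| = 5

5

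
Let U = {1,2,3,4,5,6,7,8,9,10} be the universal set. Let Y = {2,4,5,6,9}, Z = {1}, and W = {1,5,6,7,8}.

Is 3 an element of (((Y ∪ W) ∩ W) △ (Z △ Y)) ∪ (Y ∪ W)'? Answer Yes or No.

Yes

3 ∉ Y and 3 ∉ W, so 3 ∉ Y ∪ W
3 ∉ (Y ∪ W) and 3 ∉ W, so 3 ∉ (Y ∪ W) ∩ W
3 ∉ Z and 3 ∉ Y, so 3 ∉ Z △ Y
3 ∉ ((Y ∪ W) ∩ W) and 3 ∉ (Z △ Y), so 3 ∉ ((Y ∪ W) ∩ W) △ (Z △ Y)
3 ∉ Y and 3 ∉ W, so 3 ∉ Y ∪ W
3 ∈ (Y ∪ W)' since 3 ∉ (Y ∪ W)
3 ∉ (((Y ∪ W) ∩ W) △ (Z △ Y)) and 3 ∈ (Y ∪ W)', so 3 ∈ (((Y ∪ W) ∩ W) △ (Z △ Y)) ∪ (Y ∪ W)'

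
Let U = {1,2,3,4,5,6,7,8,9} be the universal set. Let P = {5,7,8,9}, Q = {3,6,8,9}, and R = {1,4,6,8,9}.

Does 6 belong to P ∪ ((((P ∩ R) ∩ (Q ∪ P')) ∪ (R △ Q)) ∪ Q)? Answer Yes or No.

Yes

6 ∉ P and 6 ∈ R, so 6 ∉ P ∩ R
6 ∉ P, so 6 ∈ P'
6 ∈ Q and 6 ∈ P', so 6 ∈ Q ∪ P'
6 ∉ (P ∩ R) and 6 ∈ (Q ∪ P'), so 6 ∉ (P ∩ R) ∩ (Q ∪ P')
6 ∈ R and 6 ∈ Q, so 6 ∉ R △ Q
6 ∉ ((P ∩ R) ∩ (Q ∪ P')) and 6 ∉ (R △ Q), so 6 ∉ ((P ∩ R) ∩ (Q ∪ P')) ∪ (R △ Q)
6 ∉ (((P ∩ R) ∩ (Q ∪ P')) ∪ (R △ Q)) and 6 ∈ Q, so 6 ∈ (((P ∩ R) ∩ (Q ∪ P')) ∪ (R △ Q)) ∪ Q
6 ∉ P and 6 ∈ ((((P ∩ R) ∩ (Q ∪ P')) ∪ (R △ Q)) ∪ Q), so 6 ∈ P ∪ ((((P ∩ R) ∩ (Q ∪ P')) ∪ (R △ Q)) ∪ Q)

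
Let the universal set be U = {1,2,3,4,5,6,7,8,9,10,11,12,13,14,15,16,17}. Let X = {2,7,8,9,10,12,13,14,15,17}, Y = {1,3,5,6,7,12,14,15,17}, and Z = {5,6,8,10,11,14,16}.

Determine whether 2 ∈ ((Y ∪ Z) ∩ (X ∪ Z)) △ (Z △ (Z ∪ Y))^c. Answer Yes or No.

Yes

2 ∉ Y and 2 ∉ Z, so 2 ∉ Y ∪ Z
2 ∈ X and 2 ∉ Z, so 2 ∈ X ∪ Z
2 ∉ (Y ∪ Z) and 2 ∈ (X ∪ Z), so 2 ∉ (Y ∪ Z) ∩ (X ∪ Z)
2 ∉ Z and 2 ∉ Y, so 2 ∉ Z ∪ Y
2 ∉ Z and 2 ∉ (Z ∪ Y), so 2 ∉ Z △ (Z ∪ Y)
2 ∈ (Z △ (Z ∪ Y))^c since 2 ∉ (Z △ (Z ∪ Y))
2 ∉ ((Y ∪ Z) ∩ (X ∪ Z)) and 2 ∈ (Z △ (Z ∪ Y))^c, so 2 ∈ ((Y ∪ Z) ∩ (X ∪ Z)) △ (Z △ (Z ∪ Y))^c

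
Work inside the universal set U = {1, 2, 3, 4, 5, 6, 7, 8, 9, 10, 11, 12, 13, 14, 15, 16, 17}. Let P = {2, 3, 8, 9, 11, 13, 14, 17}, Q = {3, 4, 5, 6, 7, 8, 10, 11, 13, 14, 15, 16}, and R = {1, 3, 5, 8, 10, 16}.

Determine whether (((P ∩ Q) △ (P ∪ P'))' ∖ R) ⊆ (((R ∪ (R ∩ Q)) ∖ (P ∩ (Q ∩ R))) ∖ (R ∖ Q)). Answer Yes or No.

No

P ∩ Q = {3, 8, 11, 13, 14}
P' = {1, 4, 5, 6, 7, 10, 12, 15, 16}
P ∪ P' = {1, 2, 3, 4, 5, 6, 7, 8, 9, 10, 11, 12, 13, 14, 15, 16, 17}
(P ∩ Q) △ (P ∪ P') = {1, 2, 4, 5, 6, 7, 9, 10, 12, 15, 16, 17}
((P ∩ Q) △ (P ∪ P'))' = {3, 8, 11, 13, 14}
((P ∩ Q) △ (P ∪ P'))' ∖ R = {11, 13, 14}
R ∩ Q = {3, 5, 8, 10, 16}
R ∪ (R ∩ Q) = {1, 3, 5, 8, 10, 16}
Q ∩ R = {3, 5, 8, 10, 16}
P ∩ (Q ∩ R) = {3, 8}
(R ∪ (R ∩ Q)) ∖ (P ∩ (Q ∩ R)) = {1, 5, 10, 16}
R ∖ Q = {1}
((R ∪ (R ∩ Q)) ∖ (P ∩ (Q ∩ R))) ∖ (R ∖ Q) = {5, 10, 16}
11 ∈ ((P ∩ Q) △ (P ∪ P'))' ∖ R but 11 ∉ ((R ∪ (R ∩ Q)) ∖ (P ∩ (Q ∩ R))) ∖ (R ∖ Q), so the inclusion fails.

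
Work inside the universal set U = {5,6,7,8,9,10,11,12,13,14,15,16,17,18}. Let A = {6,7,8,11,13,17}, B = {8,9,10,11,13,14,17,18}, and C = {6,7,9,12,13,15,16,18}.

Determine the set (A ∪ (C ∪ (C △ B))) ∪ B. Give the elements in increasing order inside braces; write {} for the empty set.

{6,7,8,9,10,11,12,13,14,15,16,17,18}

C △ B = {6,7,8,10,11,12,14,15,16,17}
C ∪ (C △ B) = {6,7,8,9,10,11,12,13,14,15,16,17,18}
A ∪ (C ∪ (C △ B)) = {6,7,8,9,10,11,12,13,14,15,16,17,18}
(A ∪ (C ∪ (C △ B))) ∪ B = {6,7,8,9,10,11,12,13,14,15,16,17,18}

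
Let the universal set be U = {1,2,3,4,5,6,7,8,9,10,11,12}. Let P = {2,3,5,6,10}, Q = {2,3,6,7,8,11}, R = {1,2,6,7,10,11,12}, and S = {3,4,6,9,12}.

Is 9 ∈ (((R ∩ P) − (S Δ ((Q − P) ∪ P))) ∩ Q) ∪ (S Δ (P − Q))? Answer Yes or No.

Yes

9 ∉ R and 9 ∉ P, so 9 ∉ R ∩ P
9 ∉ Q and 9 ∉ P, so 9 ∉ Q − P
9 ∉ (Q − P) and 9 ∉ P, so 9 ∉ (Q − P) ∪ P
9 ∈ S and 9 ∉ ((Q − P) ∪ P), so 9 ∈ S Δ ((Q − P) ∪ P)
9 ∉ (R ∩ P) and 9 ∈ (S Δ ((Q − P) ∪ P)), so 9 ∉ (R ∩ P) − (S Δ ((Q − P) ∪ P))
9 ∉ ((R ∩ P) − (S Δ ((Q − P) ∪ P))) and 9 ∉ Q, so 9 ∉ ((R ∩ P) − (S Δ ((Q − P) ∪ P))) ∩ Q
9 ∉ P and 9 ∉ Q, so 9 ∉ P − Q
9 ∈ S and 9 ∉ (P − Q), so 9 ∈ S Δ (P − Q)
9 ∉ (((R ∩ P) − (S Δ ((Q − P) ∪ P))) ∩ Q) and 9 ∈ (S Δ (P − Q)), so 9 ∈ (((R ∩ P) − (S Δ ((Q − P) ∪ P))) ∩ Q) ∪ (S Δ (P − Q))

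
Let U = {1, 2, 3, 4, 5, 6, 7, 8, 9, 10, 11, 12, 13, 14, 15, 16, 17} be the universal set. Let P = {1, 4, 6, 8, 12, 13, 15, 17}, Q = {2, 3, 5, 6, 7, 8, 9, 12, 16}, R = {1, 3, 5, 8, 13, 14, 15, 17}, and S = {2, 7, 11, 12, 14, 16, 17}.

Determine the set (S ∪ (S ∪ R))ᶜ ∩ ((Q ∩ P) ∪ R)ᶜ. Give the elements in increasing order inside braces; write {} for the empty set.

S ∪ R = {1, 2, 3, 5, 7, 8, 11, 12, 13, 14, 15, 16, 17}
S ∪ (S ∪ R) = {1, 2, 3, 5, 7, 8, 11, 12, 13, 14, 15, 16, 17}
(S ∪ (S ∪ R))ᶜ = {4, 6, 9, 10}
Q ∩ P = {6, 8, 12}
(Q ∩ P) ∪ R = {1, 3, 5, 6, 8, 12, 13, 14, 15, 17}
((Q ∩ P) ∪ R)ᶜ = {2, 4, 7, 9, 10, 11, 16}
(S ∪ (S ∪ R))ᶜ ∩ ((Q ∩ P) ∪ R)ᶜ = {4, 9, 10}

{4, 9, 10}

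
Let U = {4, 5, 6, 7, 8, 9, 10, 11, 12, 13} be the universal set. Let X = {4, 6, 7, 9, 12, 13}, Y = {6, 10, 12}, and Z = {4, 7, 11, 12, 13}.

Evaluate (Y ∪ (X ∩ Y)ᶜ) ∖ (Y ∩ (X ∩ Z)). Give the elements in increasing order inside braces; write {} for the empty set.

{4, 5, 6, 7, 8, 9, 10, 11, 13}

X ∩ Y = {6, 12}
(X ∩ Y)ᶜ = {4, 5, 7, 8, 9, 10, 11, 13}
Y ∪ (X ∩ Y)ᶜ = {4, 5, 6, 7, 8, 9, 10, 11, 12, 13}
X ∩ Z = {4, 7, 12, 13}
Y ∩ (X ∩ Z) = {12}
(Y ∪ (X ∩ Y)ᶜ) ∖ (Y ∩ (X ∩ Z)) = {4, 5, 6, 7, 8, 9, 10, 11, 13}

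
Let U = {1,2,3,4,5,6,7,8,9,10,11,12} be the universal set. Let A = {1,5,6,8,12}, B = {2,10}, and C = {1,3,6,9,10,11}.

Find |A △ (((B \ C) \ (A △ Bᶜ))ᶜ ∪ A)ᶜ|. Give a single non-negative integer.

6

B \ C = {2}
Bᶜ = {1,3,4,5,6,7,8,9,11,12}
A △ Bᶜ = {3,4,7,9,11}
(B \ C) \ (A △ Bᶜ) = {2}
((B \ C) \ (A △ Bᶜ))ᶜ = {1,3,4,5,6,7,8,9,10,11,12}
((B \ C) \ (A △ Bᶜ))ᶜ ∪ A = {1,3,4,5,6,7,8,9,10,11,12}
(((B \ C) \ (A △ Bᶜ))ᶜ ∪ A)ᶜ = {2}
A △ (((B \ C) \ (A △ Bᶜ))ᶜ ∪ A)ᶜ = {1,2,5,6,8,12}
|A △ (((B \ C) \ (A △ Bᶜ))ᶜ ∪ A)ᶜ| = 6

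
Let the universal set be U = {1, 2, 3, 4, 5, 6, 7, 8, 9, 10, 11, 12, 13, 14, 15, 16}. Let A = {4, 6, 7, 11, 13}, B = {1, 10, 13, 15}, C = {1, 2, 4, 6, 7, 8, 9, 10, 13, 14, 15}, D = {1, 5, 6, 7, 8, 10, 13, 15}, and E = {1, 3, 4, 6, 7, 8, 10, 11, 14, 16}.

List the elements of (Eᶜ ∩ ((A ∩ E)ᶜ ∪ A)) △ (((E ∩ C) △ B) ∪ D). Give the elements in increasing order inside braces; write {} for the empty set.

{1, 2, 4, 6, 7, 8, 9, 10, 12, 14}

Eᶜ = {2, 5, 9, 12, 13, 15}
A ∩ E = {4, 6, 7, 11}
(A ∩ E)ᶜ = {1, 2, 3, 5, 8, 9, 10, 12, 13, 14, 15, 16}
(A ∩ E)ᶜ ∪ A = {1, 2, 3, 4, 5, 6, 7, 8, 9, 10, 11, 12, 13, 14, 15, 16}
Eᶜ ∩ ((A ∩ E)ᶜ ∪ A) = {2, 5, 9, 12, 13, 15}
E ∩ C = {1, 4, 6, 7, 8, 10, 14}
(E ∩ C) △ B = {4, 6, 7, 8, 13, 14, 15}
((E ∩ C) △ B) ∪ D = {1, 4, 5, 6, 7, 8, 10, 13, 14, 15}
(Eᶜ ∩ ((A ∩ E)ᶜ ∪ A)) △ (((E ∩ C) △ B) ∪ D) = {1, 2, 4, 6, 7, 8, 9, 10, 12, 14}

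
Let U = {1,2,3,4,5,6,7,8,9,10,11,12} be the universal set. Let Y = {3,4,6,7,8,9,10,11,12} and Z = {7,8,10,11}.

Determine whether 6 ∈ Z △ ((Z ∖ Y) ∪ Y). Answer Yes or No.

Yes

6 ∉ Z and 6 ∈ Y, so 6 ∉ Z ∖ Y
6 ∉ (Z ∖ Y) and 6 ∈ Y, so 6 ∈ (Z ∖ Y) ∪ Y
6 ∉ Z and 6 ∈ ((Z ∖ Y) ∪ Y), so 6 ∈ Z △ ((Z ∖ Y) ∪ Y)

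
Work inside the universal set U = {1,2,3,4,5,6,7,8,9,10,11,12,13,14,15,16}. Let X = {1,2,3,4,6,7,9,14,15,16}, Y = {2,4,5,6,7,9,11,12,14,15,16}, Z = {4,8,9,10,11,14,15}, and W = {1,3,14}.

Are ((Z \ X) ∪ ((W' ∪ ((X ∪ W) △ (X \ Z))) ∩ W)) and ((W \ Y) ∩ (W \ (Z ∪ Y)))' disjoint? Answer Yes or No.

Z \ X = {8,10,11}
W' = {2,4,5,6,7,8,9,10,11,12,13,15,16}
X ∪ W = {1,2,3,4,6,7,9,14,15,16}
X \ Z = {1,2,3,6,7,16}
(X ∪ W) △ (X \ Z) = {4,9,14,15}
W' ∪ ((X ∪ W) △ (X \ Z)) = {2,4,5,6,7,8,9,10,11,12,13,14,15,16}
(W' ∪ ((X ∪ W) △ (X \ Z))) ∩ W = {14}
(Z \ X) ∪ ((W' ∪ ((X ∪ W) △ (X \ Z))) ∩ W) = {8,10,11,14}
W \ Y = {1,3}
Z ∪ Y = {2,4,5,6,7,8,9,10,11,12,14,15,16}
W \ (Z ∪ Y) = {1,3}
(W \ Y) ∩ (W \ (Z ∪ Y)) = {1,3}
((W \ Y) ∩ (W \ (Z ∪ Y)))' = {2,4,5,6,7,8,9,10,11,12,13,14,15,16}
8 lies in both, so they are not disjoint.

No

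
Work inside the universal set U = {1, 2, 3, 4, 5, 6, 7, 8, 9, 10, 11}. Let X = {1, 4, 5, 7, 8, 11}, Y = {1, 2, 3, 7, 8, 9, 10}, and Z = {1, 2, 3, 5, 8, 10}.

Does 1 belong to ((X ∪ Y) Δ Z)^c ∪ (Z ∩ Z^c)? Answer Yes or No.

Yes

1 ∈ X and 1 ∈ Y, so 1 ∈ X ∪ Y
1 ∈ (X ∪ Y) and 1 ∈ Z, so 1 ∉ (X ∪ Y) Δ Z
1 ∈ ((X ∪ Y) Δ Z)^c since 1 ∉ ((X ∪ Y) Δ Z)
1 ∈ Z, so 1 ∉ Z^c
1 ∈ Z and 1 ∉ Z^c, so 1 ∉ Z ∩ Z^c
1 ∈ ((X ∪ Y) Δ Z)^c and 1 ∉ (Z ∩ Z^c), so 1 ∈ ((X ∪ Y) Δ Z)^c ∪ (Z ∩ Z^c)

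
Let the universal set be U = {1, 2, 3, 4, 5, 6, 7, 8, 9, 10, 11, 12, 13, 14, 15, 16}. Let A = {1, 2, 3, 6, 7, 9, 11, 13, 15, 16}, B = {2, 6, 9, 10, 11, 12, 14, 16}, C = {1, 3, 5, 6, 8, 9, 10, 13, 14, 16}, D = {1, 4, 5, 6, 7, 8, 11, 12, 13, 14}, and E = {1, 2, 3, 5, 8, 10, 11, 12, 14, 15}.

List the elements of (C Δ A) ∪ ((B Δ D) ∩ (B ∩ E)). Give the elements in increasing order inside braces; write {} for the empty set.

{2, 5, 7, 8, 10, 11, 14, 15}

C Δ A = {2, 5, 7, 8, 10, 11, 14, 15}
B Δ D = {1, 2, 4, 5, 7, 8, 9, 10, 13, 16}
B ∩ E = {2, 10, 11, 12, 14}
(B Δ D) ∩ (B ∩ E) = {2, 10}
(C Δ A) ∪ ((B Δ D) ∩ (B ∩ E)) = {2, 5, 7, 8, 10, 11, 14, 15}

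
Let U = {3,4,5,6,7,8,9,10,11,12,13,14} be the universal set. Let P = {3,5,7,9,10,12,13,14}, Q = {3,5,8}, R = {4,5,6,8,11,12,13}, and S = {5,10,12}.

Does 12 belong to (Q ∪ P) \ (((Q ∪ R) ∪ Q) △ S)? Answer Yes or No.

Yes

12 ∉ Q and 12 ∈ P, so 12 ∈ Q ∪ P
12 ∉ Q and 12 ∈ R, so 12 ∈ Q ∪ R
12 ∈ (Q ∪ R) and 12 ∉ Q, so 12 ∈ (Q ∪ R) ∪ Q
12 ∈ ((Q ∪ R) ∪ Q) and 12 ∈ S, so 12 ∉ ((Q ∪ R) ∪ Q) △ S
12 ∈ (Q ∪ P) and 12 ∉ (((Q ∪ R) ∪ Q) △ S), so 12 ∈ (Q ∪ P) \ (((Q ∪ R) ∪ Q) △ S)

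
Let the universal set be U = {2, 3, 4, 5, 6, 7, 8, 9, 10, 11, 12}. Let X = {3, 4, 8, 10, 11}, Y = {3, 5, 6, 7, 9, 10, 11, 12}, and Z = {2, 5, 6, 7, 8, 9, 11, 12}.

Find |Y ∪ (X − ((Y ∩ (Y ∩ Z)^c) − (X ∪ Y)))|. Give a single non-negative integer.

Y ∩ Z = {5, 6, 7, 9, 11, 12}
(Y ∩ Z)^c = {2, 3, 4, 8, 10}
Y ∩ (Y ∩ Z)^c = {3, 10}
X ∪ Y = {3, 4, 5, 6, 7, 8, 9, 10, 11, 12}
(Y ∩ (Y ∩ Z)^c) − (X ∪ Y) = {}
X − ((Y ∩ (Y ∩ Z)^c) − (X ∪ Y)) = {3, 4, 8, 10, 11}
Y ∪ (X − ((Y ∩ (Y ∩ Z)^c) − (X ∪ Y))) = {3, 4, 5, 6, 7, 8, 9, 10, 11, 12}
|Y ∪ (X − ((Y ∩ (Y ∩ Z)^c) − (X ∪ Y)))| = 10

10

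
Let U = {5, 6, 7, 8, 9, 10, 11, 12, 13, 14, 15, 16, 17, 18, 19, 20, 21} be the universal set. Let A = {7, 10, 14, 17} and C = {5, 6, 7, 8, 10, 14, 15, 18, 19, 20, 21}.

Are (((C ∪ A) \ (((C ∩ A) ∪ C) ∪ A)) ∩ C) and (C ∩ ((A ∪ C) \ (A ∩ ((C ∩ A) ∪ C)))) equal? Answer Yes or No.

C ∪ A = {5, 6, 7, 8, 10, 14, 15, 17, 18, 19, 20, 21}
C ∩ A = {7, 10, 14}
(C ∩ A) ∪ C = {5, 6, 7, 8, 10, 14, 15, 18, 19, 20, 21}
((C ∩ A) ∪ C) ∪ A = {5, 6, 7, 8, 10, 14, 15, 17, 18, 19, 20, 21}
(C ∪ A) \ (((C ∩ A) ∪ C) ∪ A) = {}
((C ∪ A) \ (((C ∩ A) ∪ C) ∪ A)) ∩ C = {}
A ∪ C = {5, 6, 7, 8, 10, 14, 15, 17, 18, 19, 20, 21}
A ∩ ((C ∩ A) ∪ C) = {7, 10, 14}
(A ∪ C) \ (A ∩ ((C ∩ A) ∪ C)) = {5, 6, 8, 15, 17, 18, 19, 20, 21}
C ∩ ((A ∪ C) \ (A ∩ ((C ∩ A) ∪ C))) = {5, 6, 8, 15, 18, 19, 20, 21}
5 ∈ C ∩ ((A ∪ C) \ (A ∩ ((C ∩ A) ∪ C))) but 5 ∉ ((C ∪ A) \ (((C ∩ A) ∪ C) ∪ A)) ∩ C, so they differ.

No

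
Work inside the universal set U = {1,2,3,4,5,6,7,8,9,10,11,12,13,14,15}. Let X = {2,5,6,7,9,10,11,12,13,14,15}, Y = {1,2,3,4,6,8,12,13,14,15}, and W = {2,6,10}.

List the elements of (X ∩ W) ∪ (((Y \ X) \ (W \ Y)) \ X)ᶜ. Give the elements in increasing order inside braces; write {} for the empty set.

{2,5,6,7,9,10,11,12,13,14,15}

X ∩ W = {2,6,10}
Y \ X = {1,3,4,8}
W \ Y = {10}
(Y \ X) \ (W \ Y) = {1,3,4,8}
((Y \ X) \ (W \ Y)) \ X = {1,3,4,8}
(((Y \ X) \ (W \ Y)) \ X)ᶜ = {2,5,6,7,9,10,11,12,13,14,15}
(X ∩ W) ∪ (((Y \ X) \ (W \ Y)) \ X)ᶜ = {2,5,6,7,9,10,11,12,13,14,15}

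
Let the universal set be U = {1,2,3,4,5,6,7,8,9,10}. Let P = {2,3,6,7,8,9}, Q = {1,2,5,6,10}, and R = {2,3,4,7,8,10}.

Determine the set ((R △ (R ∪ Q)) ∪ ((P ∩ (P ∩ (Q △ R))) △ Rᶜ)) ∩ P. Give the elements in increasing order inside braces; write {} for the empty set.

{3,6,7,8,9}

R ∪ Q = {1,2,3,4,5,6,7,8,10}
R △ (R ∪ Q) = {1,5,6}
Q △ R = {1,3,4,5,6,7,8}
P ∩ (Q △ R) = {3,6,7,8}
P ∩ (P ∩ (Q △ R)) = {3,6,7,8}
Rᶜ = {1,5,6,9}
(P ∩ (P ∩ (Q △ R))) △ Rᶜ = {1,3,5,7,8,9}
(R △ (R ∪ Q)) ∪ ((P ∩ (P ∩ (Q △ R))) △ Rᶜ) = {1,3,5,6,7,8,9}
((R △ (R ∪ Q)) ∪ ((P ∩ (P ∩ (Q △ R))) △ Rᶜ)) ∩ P = {3,6,7,8,9}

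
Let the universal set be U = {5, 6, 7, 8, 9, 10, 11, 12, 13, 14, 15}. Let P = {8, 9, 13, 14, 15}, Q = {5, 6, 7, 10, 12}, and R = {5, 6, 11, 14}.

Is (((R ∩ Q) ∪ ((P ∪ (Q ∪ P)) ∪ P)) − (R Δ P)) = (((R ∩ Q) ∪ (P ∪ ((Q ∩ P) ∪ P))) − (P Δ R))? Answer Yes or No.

R ∩ Q = {5, 6}
Q ∪ P = {5, 6, 7, 8, 9, 10, 12, 13, 14, 15}
P ∪ (Q ∪ P) = {5, 6, 7, 8, 9, 10, 12, 13, 14, 15}
(P ∪ (Q ∪ P)) ∪ P = {5, 6, 7, 8, 9, 10, 12, 13, 14, 15}
(R ∩ Q) ∪ ((P ∪ (Q ∪ P)) ∪ P) = {5, 6, 7, 8, 9, 10, 12, 13, 14, 15}
R Δ P = {5, 6, 8, 9, 11, 13, 15}
((R ∩ Q) ∪ ((P ∪ (Q ∪ P)) ∪ P)) − (R Δ P) = {7, 10, 12, 14}
Q ∩ P = {}
(Q ∩ P) ∪ P = {8, 9, 13, 14, 15}
P ∪ ((Q ∩ P) ∪ P) = {8, 9, 13, 14, 15}
(R ∩ Q) ∪ (P ∪ ((Q ∩ P) ∪ P)) = {5, 6, 8, 9, 13, 14, 15}
P Δ R = {5, 6, 8, 9, 11, 13, 15}
((R ∩ Q) ∪ (P ∪ ((Q ∩ P) ∪ P))) − (P Δ R) = {14}
7 ∈ ((R ∩ Q) ∪ ((P ∪ (Q ∪ P)) ∪ P)) − (R Δ P) but 7 ∉ ((R ∩ Q) ∪ (P ∪ ((Q ∩ P) ∪ P))) − (P Δ R), so they differ.

No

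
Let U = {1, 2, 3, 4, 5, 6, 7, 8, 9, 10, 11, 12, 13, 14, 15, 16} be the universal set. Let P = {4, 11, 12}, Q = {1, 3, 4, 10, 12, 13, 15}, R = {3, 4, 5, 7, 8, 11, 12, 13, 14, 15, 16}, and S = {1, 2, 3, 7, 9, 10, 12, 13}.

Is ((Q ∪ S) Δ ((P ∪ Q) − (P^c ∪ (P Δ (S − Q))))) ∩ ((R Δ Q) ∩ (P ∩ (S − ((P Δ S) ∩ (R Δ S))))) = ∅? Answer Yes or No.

Yes

Q ∪ S = {1, 2, 3, 4, 7, 9, 10, 12, 13, 15}
P ∪ Q = {1, 3, 4, 10, 11, 12, 13, 15}
P^c = {1, 2, 3, 5, 6, 7, 8, 9, 10, 13, 14, 15, 16}
S − Q = {2, 7, 9}
P Δ (S − Q) = {2, 4, 7, 9, 11, 12}
P^c ∪ (P Δ (S − Q)) = {1, 2, 3, 4, 5, 6, 7, 8, 9, 10, 11, 12, 13, 14, 15, 16}
(P ∪ Q) − (P^c ∪ (P Δ (S − Q))) = {}
(Q ∪ S) Δ ((P ∪ Q) − (P^c ∪ (P Δ (S − Q)))) = {1, 2, 3, 4, 7, 9, 10, 12, 13, 15}
R Δ Q = {1, 5, 7, 8, 10, 11, 14, 16}
P Δ S = {1, 2, 3, 4, 7, 9, 10, 11, 13}
R Δ S = {1, 2, 4, 5, 8, 9, 10, 11, 14, 15, 16}
(P Δ S) ∩ (R Δ S) = {1, 2, 4, 9, 10, 11}
S − ((P Δ S) ∩ (R Δ S)) = {3, 7, 12, 13}
P ∩ (S − ((P Δ S) ∩ (R Δ S))) = {12}
(R Δ Q) ∩ (P ∩ (S − ((P Δ S) ∩ (R Δ S)))) = {}
{1, 2, 3, 4, 7, 9, 10, 12, 13, 15} and {} share no elements.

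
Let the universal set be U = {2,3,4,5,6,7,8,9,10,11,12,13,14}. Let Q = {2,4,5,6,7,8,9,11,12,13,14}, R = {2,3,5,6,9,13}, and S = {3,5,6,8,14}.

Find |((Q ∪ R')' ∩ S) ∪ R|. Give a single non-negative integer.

6

R' = {4,7,8,10,11,12,14}
Q ∪ R' = {2,4,5,6,7,8,9,10,11,12,13,14}
(Q ∪ R')' = {3}
(Q ∪ R')' ∩ S = {3}
((Q ∪ R')' ∩ S) ∪ R = {2,3,5,6,9,13}
|((Q ∪ R')' ∩ S) ∪ R| = 6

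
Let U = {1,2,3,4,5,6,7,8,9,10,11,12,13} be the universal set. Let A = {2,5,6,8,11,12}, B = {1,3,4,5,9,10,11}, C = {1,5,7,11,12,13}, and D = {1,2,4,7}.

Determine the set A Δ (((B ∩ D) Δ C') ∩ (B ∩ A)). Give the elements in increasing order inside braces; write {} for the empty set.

B ∩ D = {1,4}
C' = {2,3,4,6,8,9,10}
(B ∩ D) Δ C' = {1,2,3,6,8,9,10}
B ∩ A = {5,11}
((B ∩ D) Δ C') ∩ (B ∩ A) = {}
A Δ (((B ∩ D) Δ C') ∩ (B ∩ A)) = {2,5,6,8,11,12}

{2,5,6,8,11,12}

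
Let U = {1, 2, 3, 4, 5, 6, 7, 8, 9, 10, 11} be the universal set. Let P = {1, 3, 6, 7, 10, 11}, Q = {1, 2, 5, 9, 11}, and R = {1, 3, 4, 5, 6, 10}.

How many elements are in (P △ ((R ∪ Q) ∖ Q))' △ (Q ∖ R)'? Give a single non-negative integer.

R ∪ Q = {1, 2, 3, 4, 5, 6, 9, 10, 11}
(R ∪ Q) ∖ Q = {3, 4, 6, 10}
P △ ((R ∪ Q) ∖ Q) = {1, 4, 7, 11}
(P △ ((R ∪ Q) ∖ Q))' = {2, 3, 5, 6, 8, 9, 10}
Q ∖ R = {2, 9, 11}
(Q ∖ R)' = {1, 3, 4, 5, 6, 7, 8, 10}
(P △ ((R ∪ Q) ∖ Q))' △ (Q ∖ R)' = {1, 2, 4, 7, 9}
|(P △ ((R ∪ Q) ∖ Q))' △ (Q ∖ R)'| = 5

5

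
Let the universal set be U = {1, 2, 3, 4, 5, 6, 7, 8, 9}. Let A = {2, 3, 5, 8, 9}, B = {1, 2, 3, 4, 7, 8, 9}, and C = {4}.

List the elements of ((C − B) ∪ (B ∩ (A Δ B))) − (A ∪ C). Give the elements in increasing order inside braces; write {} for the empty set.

{1, 7}

C − B = {}
A Δ B = {1, 4, 5, 7}
B ∩ (A Δ B) = {1, 4, 7}
(C − B) ∪ (B ∩ (A Δ B)) = {1, 4, 7}
A ∪ C = {2, 3, 4, 5, 8, 9}
((C − B) ∪ (B ∩ (A Δ B))) − (A ∪ C) = {1, 7}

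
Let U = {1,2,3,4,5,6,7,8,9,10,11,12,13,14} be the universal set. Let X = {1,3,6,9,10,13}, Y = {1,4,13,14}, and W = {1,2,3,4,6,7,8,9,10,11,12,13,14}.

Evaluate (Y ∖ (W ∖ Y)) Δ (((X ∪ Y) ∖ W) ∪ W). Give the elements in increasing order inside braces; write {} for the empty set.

{2,3,6,7,8,9,10,11,12}

W ∖ Y = {2,3,6,7,8,9,10,11,12}
Y ∖ (W ∖ Y) = {1,4,13,14}
X ∪ Y = {1,3,4,6,9,10,13,14}
(X ∪ Y) ∖ W = {}
((X ∪ Y) ∖ W) ∪ W = {1,2,3,4,6,7,8,9,10,11,12,13,14}
(Y ∖ (W ∖ Y)) Δ (((X ∪ Y) ∖ W) ∪ W) = {2,3,6,7,8,9,10,11,12}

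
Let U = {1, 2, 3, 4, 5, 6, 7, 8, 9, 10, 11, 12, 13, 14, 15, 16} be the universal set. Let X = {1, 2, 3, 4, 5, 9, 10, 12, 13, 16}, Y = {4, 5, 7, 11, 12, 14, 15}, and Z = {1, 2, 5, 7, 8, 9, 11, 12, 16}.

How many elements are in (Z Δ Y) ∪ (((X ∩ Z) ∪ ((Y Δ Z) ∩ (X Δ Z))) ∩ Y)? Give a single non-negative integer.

10

Z Δ Y = {1, 2, 4, 8, 9, 14, 15, 16}
X ∩ Z = {1, 2, 5, 9, 12, 16}
Y Δ Z = {1, 2, 4, 8, 9, 14, 15, 16}
X Δ Z = {3, 4, 7, 8, 10, 11, 13}
(Y Δ Z) ∩ (X Δ Z) = {4, 8}
(X ∩ Z) ∪ ((Y Δ Z) ∩ (X Δ Z)) = {1, 2, 4, 5, 8, 9, 12, 16}
((X ∩ Z) ∪ ((Y Δ Z) ∩ (X Δ Z))) ∩ Y = {4, 5, 12}
(Z Δ Y) ∪ (((X ∩ Z) ∪ ((Y Δ Z) ∩ (X Δ Z))) ∩ Y) = {1, 2, 4, 5, 8, 9, 12, 14, 15, 16}
|(Z Δ Y) ∪ (((X ∩ Z) ∪ ((Y Δ Z) ∩ (X Δ Z))) ∩ Y)| = 10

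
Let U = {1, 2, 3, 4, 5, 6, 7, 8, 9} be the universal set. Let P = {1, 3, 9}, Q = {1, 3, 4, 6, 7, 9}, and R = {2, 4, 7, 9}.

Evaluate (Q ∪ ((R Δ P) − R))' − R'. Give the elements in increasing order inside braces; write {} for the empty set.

R Δ P = {1, 2, 3, 4, 7}
(R Δ P) − R = {1, 3}
Q ∪ ((R Δ P) − R) = {1, 3, 4, 6, 7, 9}
(Q ∪ ((R Δ P) − R))' = {2, 5, 8}
R' = {1, 3, 5, 6, 8}
(Q ∪ ((R Δ P) − R))' − R' = {2}

{2}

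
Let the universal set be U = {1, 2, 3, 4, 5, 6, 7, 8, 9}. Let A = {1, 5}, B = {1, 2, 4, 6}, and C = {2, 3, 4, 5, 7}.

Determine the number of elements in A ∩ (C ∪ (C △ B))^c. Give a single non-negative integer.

C △ B = {1, 3, 5, 6, 7}
C ∪ (C △ B) = {1, 2, 3, 4, 5, 6, 7}
(C ∪ (C △ B))^c = {8, 9}
A ∩ (C ∪ (C △ B))^c = {}
|A ∩ (C ∪ (C △ B))^c| = 0

0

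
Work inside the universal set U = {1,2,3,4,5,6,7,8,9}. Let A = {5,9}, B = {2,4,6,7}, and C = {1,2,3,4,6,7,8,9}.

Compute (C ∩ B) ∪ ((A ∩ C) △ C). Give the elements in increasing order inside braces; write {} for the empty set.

C ∩ B = {2,4,6,7}
A ∩ C = {9}
(A ∩ C) △ C = {1,2,3,4,6,7,8}
(C ∩ B) ∪ ((A ∩ C) △ C) = {1,2,3,4,6,7,8}

{1,2,3,4,6,7,8}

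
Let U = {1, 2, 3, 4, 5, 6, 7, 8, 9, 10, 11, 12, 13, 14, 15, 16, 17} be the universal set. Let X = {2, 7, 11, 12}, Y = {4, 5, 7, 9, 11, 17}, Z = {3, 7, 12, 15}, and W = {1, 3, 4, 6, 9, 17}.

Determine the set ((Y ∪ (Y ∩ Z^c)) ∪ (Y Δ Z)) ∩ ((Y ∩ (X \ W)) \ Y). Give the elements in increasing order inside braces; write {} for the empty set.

Z^c = {1, 2, 4, 5, 6, 8, 9, 10, 11, 13, 14, 16, 17}
Y ∩ Z^c = {4, 5, 9, 11, 17}
Y ∪ (Y ∩ Z^c) = {4, 5, 7, 9, 11, 17}
Y Δ Z = {3, 4, 5, 9, 11, 12, 15, 17}
(Y ∪ (Y ∩ Z^c)) ∪ (Y Δ Z) = {3, 4, 5, 7, 9, 11, 12, 15, 17}
X \ W = {2, 7, 11, 12}
Y ∩ (X \ W) = {7, 11}
(Y ∩ (X \ W)) \ Y = {}
((Y ∪ (Y ∩ Z^c)) ∪ (Y Δ Z)) ∩ ((Y ∩ (X \ W)) \ Y) = {}

{}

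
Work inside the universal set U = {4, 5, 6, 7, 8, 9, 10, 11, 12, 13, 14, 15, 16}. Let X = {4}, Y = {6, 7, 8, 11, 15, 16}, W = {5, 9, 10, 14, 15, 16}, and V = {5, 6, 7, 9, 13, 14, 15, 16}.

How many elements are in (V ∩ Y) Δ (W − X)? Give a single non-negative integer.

6

V ∩ Y = {6, 7, 15, 16}
W − X = {5, 9, 10, 14, 15, 16}
(V ∩ Y) Δ (W − X) = {5, 6, 7, 9, 10, 14}
|(V ∩ Y) Δ (W − X)| = 6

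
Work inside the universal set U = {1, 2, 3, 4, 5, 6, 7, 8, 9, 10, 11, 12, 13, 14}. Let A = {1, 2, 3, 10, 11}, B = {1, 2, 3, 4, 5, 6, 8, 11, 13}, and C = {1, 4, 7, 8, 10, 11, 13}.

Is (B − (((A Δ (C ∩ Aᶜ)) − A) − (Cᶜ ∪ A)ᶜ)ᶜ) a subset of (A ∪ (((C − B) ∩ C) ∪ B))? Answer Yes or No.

Yes

Aᶜ = {4, 5, 6, 7, 8, 9, 12, 13, 14}
C ∩ Aᶜ = {4, 7, 8, 13}
A Δ (C ∩ Aᶜ) = {1, 2, 3, 4, 7, 8, 10, 11, 13}
(A Δ (C ∩ Aᶜ)) − A = {4, 7, 8, 13}
Cᶜ = {2, 3, 5, 6, 9, 12, 14}
Cᶜ ∪ A = {1, 2, 3, 5, 6, 9, 10, 11, 12, 14}
(Cᶜ ∪ A)ᶜ = {4, 7, 8, 13}
((A Δ (C ∩ Aᶜ)) − A) − (Cᶜ ∪ A)ᶜ = {}
(((A Δ (C ∩ Aᶜ)) − A) − (Cᶜ ∪ A)ᶜ)ᶜ = {1, 2, 3, 4, 5, 6, 7, 8, 9, 10, 11, 12, 13, 14}
B − (((A Δ (C ∩ Aᶜ)) − A) − (Cᶜ ∪ A)ᶜ)ᶜ = {}
C − B = {7, 10}
(C − B) ∩ C = {7, 10}
((C − B) ∩ C) ∪ B = {1, 2, 3, 4, 5, 6, 7, 8, 10, 11, 13}
A ∪ (((C − B) ∩ C) ∪ B) = {1, 2, 3, 4, 5, 6, 7, 8, 10, 11, 13}
Every element of {} is in {1, 2, 3, 4, 5, 6, 7, 8, 10, 11, 13}, so B − (((A Δ (C ∩ Aᶜ)) − A) − (Cᶜ ∪ A)ᶜ)ᶜ ⊆ A ∪ (((C − B) ∩ C) ∪ B).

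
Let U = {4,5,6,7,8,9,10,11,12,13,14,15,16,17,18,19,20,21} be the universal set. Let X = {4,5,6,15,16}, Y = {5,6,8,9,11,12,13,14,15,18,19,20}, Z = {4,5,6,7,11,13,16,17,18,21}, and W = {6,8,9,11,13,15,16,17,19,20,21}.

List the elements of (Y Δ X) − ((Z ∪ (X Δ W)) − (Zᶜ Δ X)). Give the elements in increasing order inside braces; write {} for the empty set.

{4,8,9,12,14,16,19,20}

Y Δ X = {4,8,9,11,12,13,14,16,18,19,20}
X Δ W = {4,5,8,9,11,13,17,19,20,21}
Z ∪ (X Δ W) = {4,5,6,7,8,9,11,13,16,17,18,19,20,21}
Zᶜ = {8,9,10,12,14,15,19,20}
Zᶜ Δ X = {4,5,6,8,9,10,12,14,16,19,20}
(Z ∪ (X Δ W)) − (Zᶜ Δ X) = {7,11,13,17,18,21}
(Y Δ X) − ((Z ∪ (X Δ W)) − (Zᶜ Δ X)) = {4,8,9,12,14,16,19,20}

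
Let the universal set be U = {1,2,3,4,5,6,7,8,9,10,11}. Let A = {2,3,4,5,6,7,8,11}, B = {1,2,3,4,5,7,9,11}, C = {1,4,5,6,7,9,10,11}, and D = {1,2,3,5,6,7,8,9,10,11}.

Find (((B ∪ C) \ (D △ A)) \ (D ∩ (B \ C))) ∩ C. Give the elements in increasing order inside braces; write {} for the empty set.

{5,6,7,11}

B ∪ C = {1,2,3,4,5,6,7,9,10,11}
D △ A = {1,4,9,10}
(B ∪ C) \ (D △ A) = {2,3,5,6,7,11}
B \ C = {2,3}
D ∩ (B \ C) = {2,3}
((B ∪ C) \ (D △ A)) \ (D ∩ (B \ C)) = {5,6,7,11}
(((B ∪ C) \ (D △ A)) \ (D ∩ (B \ C))) ∩ C = {5,6,7,11}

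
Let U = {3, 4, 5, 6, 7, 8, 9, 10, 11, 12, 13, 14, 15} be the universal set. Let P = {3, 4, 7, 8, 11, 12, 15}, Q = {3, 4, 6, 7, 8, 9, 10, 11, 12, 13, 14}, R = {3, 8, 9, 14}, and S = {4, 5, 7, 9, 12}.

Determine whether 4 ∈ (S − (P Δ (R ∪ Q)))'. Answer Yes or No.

4 ∉ R and 4 ∈ Q, so 4 ∈ R ∪ Q
4 ∈ P and 4 ∈ (R ∪ Q), so 4 ∉ P Δ (R ∪ Q)
4 ∈ S and 4 ∉ (P Δ (R ∪ Q)), so 4 ∈ S − (P Δ (R ∪ Q))
4 ∉ (S − (P Δ (R ∪ Q)))' since 4 ∈ (S − (P Δ (R ∪ Q)))

No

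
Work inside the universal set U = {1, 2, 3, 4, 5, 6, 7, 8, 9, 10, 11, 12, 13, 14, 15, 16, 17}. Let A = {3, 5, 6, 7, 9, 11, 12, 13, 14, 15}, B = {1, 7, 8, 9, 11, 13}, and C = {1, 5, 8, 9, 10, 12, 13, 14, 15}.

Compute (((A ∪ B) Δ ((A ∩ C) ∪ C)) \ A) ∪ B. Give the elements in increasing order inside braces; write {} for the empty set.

A ∪ B = {1, 3, 5, 6, 7, 8, 9, 11, 12, 13, 14, 15}
A ∩ C = {5, 9, 12, 13, 14, 15}
(A ∩ C) ∪ C = {1, 5, 8, 9, 10, 12, 13, 14, 15}
(A ∪ B) Δ ((A ∩ C) ∪ C) = {3, 6, 7, 10, 11}
((A ∪ B) Δ ((A ∩ C) ∪ C)) \ A = {10}
(((A ∪ B) Δ ((A ∩ C) ∪ C)) \ A) ∪ B = {1, 7, 8, 9, 10, 11, 13}

{1, 7, 8, 9, 10, 11, 13}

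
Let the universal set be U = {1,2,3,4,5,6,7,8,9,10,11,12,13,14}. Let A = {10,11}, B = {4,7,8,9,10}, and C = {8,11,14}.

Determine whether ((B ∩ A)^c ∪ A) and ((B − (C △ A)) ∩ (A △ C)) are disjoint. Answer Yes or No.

Yes

B ∩ A = {10}
(B ∩ A)^c = {1,2,3,4,5,6,7,8,9,11,12,13,14}
(B ∩ A)^c ∪ A = {1,2,3,4,5,6,7,8,9,10,11,12,13,14}
C △ A = {8,10,14}
B − (C △ A) = {4,7,9}
A △ C = {8,10,14}
(B − (C △ A)) ∩ (A △ C) = {}
{1,2,3,4,5,6,7,8,9,10,11,12,13,14} and {} share no elements.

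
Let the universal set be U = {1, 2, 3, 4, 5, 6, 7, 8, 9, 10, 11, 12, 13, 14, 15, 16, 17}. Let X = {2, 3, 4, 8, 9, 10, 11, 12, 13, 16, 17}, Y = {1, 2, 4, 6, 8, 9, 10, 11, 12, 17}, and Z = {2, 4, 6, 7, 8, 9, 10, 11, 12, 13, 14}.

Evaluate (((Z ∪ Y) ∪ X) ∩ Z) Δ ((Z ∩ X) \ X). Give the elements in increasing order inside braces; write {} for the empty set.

{2, 4, 6, 7, 8, 9, 10, 11, 12, 13, 14}

Z ∪ Y = {1, 2, 4, 6, 7, 8, 9, 10, 11, 12, 13, 14, 17}
(Z ∪ Y) ∪ X = {1, 2, 3, 4, 6, 7, 8, 9, 10, 11, 12, 13, 14, 16, 17}
((Z ∪ Y) ∪ X) ∩ Z = {2, 4, 6, 7, 8, 9, 10, 11, 12, 13, 14}
Z ∩ X = {2, 4, 8, 9, 10, 11, 12, 13}
(Z ∩ X) \ X = {}
(((Z ∪ Y) ∪ X) ∩ Z) Δ ((Z ∩ X) \ X) = {2, 4, 6, 7, 8, 9, 10, 11, 12, 13, 14}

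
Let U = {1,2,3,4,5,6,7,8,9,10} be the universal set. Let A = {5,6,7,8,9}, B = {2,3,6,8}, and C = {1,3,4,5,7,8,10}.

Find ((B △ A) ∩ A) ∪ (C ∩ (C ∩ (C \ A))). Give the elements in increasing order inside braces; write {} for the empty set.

{1,3,4,5,7,9,10}

B △ A = {2,3,5,7,9}
(B △ A) ∩ A = {5,7,9}
C \ A = {1,3,4,10}
C ∩ (C \ A) = {1,3,4,10}
C ∩ (C ∩ (C \ A)) = {1,3,4,10}
((B △ A) ∩ A) ∪ (C ∩ (C ∩ (C \ A))) = {1,3,4,5,7,9,10}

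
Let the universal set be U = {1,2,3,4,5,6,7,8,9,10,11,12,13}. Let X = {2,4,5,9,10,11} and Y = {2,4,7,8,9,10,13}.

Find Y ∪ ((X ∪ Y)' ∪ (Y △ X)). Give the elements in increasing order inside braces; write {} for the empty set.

{1,2,3,4,5,6,7,8,9,10,11,12,13}

X ∪ Y = {2,4,5,7,8,9,10,11,13}
(X ∪ Y)' = {1,3,6,12}
Y △ X = {5,7,8,11,13}
(X ∪ Y)' ∪ (Y △ X) = {1,3,5,6,7,8,11,12,13}
Y ∪ ((X ∪ Y)' ∪ (Y △ X)) = {1,2,3,4,5,6,7,8,9,10,11,12,13}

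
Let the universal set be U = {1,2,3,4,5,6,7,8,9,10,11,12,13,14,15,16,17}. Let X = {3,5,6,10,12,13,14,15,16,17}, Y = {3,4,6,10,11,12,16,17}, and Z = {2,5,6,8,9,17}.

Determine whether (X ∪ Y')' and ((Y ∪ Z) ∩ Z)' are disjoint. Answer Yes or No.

Y' = {1,2,5,7,8,9,13,14,15}
X ∪ Y' = {1,2,3,5,6,7,8,9,10,12,13,14,15,16,17}
(X ∪ Y')' = {4,11}
Y ∪ Z = {2,3,4,5,6,8,9,10,11,12,16,17}
(Y ∪ Z) ∩ Z = {2,5,6,8,9,17}
((Y ∪ Z) ∩ Z)' = {1,3,4,7,10,11,12,13,14,15,16}
4 lies in both, so they are not disjoint.

No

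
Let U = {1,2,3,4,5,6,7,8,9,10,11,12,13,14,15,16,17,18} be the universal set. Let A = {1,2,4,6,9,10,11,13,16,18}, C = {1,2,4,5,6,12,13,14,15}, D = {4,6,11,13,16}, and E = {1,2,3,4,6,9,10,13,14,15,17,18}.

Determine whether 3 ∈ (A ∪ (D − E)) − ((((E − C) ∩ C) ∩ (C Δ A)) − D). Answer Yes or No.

3 ∉ D and 3 ∈ E, so 3 ∉ D − E
3 ∉ A and 3 ∉ (D − E), so 3 ∉ A ∪ (D − E)
3 ∈ E and 3 ∉ C, so 3 ∈ E − C
3 ∈ (E − C) and 3 ∉ C, so 3 ∉ (E − C) ∩ C
3 ∉ C and 3 ∉ A, so 3 ∉ C Δ A
3 ∉ ((E − C) ∩ C) and 3 ∉ (C Δ A), so 3 ∉ ((E − C) ∩ C) ∩ (C Δ A)
3 ∉ (((E − C) ∩ C) ∩ (C Δ A)) and 3 ∉ D, so 3 ∉ (((E − C) ∩ C) ∩ (C Δ A)) − D
3 ∉ (A ∪ (D − E)) and 3 ∉ ((((E − C) ∩ C) ∩ (C Δ A)) − D), so 3 ∉ (A ∪ (D − E)) − ((((E − C) ∩ C) ∩ (C Δ A)) − D)

No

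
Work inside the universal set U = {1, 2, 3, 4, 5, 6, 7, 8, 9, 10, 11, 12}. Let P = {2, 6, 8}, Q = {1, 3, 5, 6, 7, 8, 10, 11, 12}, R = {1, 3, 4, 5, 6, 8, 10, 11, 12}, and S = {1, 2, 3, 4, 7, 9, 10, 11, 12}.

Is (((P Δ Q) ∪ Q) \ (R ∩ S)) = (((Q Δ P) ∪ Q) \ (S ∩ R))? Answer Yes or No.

P Δ Q = {1, 2, 3, 5, 7, 10, 11, 12}
(P Δ Q) ∪ Q = {1, 2, 3, 5, 6, 7, 8, 10, 11, 12}
R ∩ S = {1, 3, 4, 10, 11, 12}
((P Δ Q) ∪ Q) \ (R ∩ S) = {2, 5, 6, 7, 8}
Q Δ P = {1, 2, 3, 5, 7, 10, 11, 12}
(Q Δ P) ∪ Q = {1, 2, 3, 5, 6, 7, 8, 10, 11, 12}
S ∩ R = {1, 3, 4, 10, 11, 12}
((Q Δ P) ∪ Q) \ (S ∩ R) = {2, 5, 6, 7, 8}
Both equal {2, 5, 6, 7, 8}, so ((P Δ Q) ∪ Q) \ (R ∩ S) = ((Q Δ P) ∪ Q) \ (S ∩ R).

Yes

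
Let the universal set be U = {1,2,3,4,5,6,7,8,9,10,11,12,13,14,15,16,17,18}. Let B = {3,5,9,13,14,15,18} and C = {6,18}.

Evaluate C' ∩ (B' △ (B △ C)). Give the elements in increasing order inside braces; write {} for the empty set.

{1,2,3,4,5,7,8,9,10,11,12,13,14,15,16,17}

C' = {1,2,3,4,5,7,8,9,10,11,12,13,14,15,16,17}
B' = {1,2,4,6,7,8,10,11,12,16,17}
B △ C = {3,5,6,9,13,14,15}
B' △ (B △ C) = {1,2,3,4,5,7,8,9,10,11,12,13,14,15,16,17}
C' ∩ (B' △ (B △ C)) = {1,2,3,4,5,7,8,9,10,11,12,13,14,15,16,17}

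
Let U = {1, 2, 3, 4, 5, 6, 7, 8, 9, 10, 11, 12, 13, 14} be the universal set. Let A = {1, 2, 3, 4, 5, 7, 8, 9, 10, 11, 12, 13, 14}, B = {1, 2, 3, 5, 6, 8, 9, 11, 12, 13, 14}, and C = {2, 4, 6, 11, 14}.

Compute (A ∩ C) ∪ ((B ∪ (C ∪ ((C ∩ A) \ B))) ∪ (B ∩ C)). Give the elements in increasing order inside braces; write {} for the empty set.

A ∩ C = {2, 4, 11, 14}
C ∩ A = {2, 4, 11, 14}
(C ∩ A) \ B = {4}
C ∪ ((C ∩ A) \ B) = {2, 4, 6, 11, 14}
B ∪ (C ∪ ((C ∩ A) \ B)) = {1, 2, 3, 4, 5, 6, 8, 9, 11, 12, 13, 14}
B ∩ C = {2, 6, 11, 14}
(B ∪ (C ∪ ((C ∩ A) \ B))) ∪ (B ∩ C) = {1, 2, 3, 4, 5, 6, 8, 9, 11, 12, 13, 14}
(A ∩ C) ∪ ((B ∪ (C ∪ ((C ∩ A) \ B))) ∪ (B ∩ C)) = {1, 2, 3, 4, 5, 6, 8, 9, 11, 12, 13, 14}

{1, 2, 3, 4, 5, 6, 8, 9, 11, 12, 13, 14}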